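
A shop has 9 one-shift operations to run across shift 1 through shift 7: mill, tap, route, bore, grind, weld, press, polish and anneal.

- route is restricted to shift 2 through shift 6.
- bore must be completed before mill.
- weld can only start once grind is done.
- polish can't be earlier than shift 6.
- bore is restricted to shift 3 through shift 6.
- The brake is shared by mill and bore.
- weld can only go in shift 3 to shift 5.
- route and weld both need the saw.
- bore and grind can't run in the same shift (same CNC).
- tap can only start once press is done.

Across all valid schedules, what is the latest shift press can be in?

shift 6

Downstream work caps press at shift 6.
press at shift 6 is achievable: mill -> shift 4; grind -> shift 1; press -> shift 6; anneal -> shift 1; tap -> shift 7; route -> shift 2; polish -> shift 6; weld -> shift 3; bore -> shift 3.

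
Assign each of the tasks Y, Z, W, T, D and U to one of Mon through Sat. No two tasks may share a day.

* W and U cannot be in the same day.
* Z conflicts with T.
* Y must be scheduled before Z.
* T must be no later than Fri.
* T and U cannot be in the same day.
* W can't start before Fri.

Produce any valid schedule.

D=Thu; Y=Tue; Z=Wed; T=Mon; U=Sat; W=Fri

Checking: Y(Tue) before Z(Wed); W(Fri) != U(Sat); T(Mon) != U(Sat); Z(Wed) != T(Mon); T=Mon in [Mon,Fri]; W=Fri in [Fri,Sat]; max 1 per day (cap 1).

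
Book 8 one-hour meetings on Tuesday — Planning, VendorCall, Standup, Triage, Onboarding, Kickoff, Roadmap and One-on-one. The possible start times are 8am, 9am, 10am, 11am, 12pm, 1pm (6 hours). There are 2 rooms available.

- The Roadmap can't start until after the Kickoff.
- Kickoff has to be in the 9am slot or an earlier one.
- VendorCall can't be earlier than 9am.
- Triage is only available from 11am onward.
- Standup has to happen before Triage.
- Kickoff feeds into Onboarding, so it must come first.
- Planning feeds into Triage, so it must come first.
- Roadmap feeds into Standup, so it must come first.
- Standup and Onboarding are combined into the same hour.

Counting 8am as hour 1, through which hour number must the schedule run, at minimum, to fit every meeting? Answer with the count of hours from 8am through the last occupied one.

4

The precedence chain requires at least 4 distinct hours.
With at most 2 per hour and 8 meetings, at least 4 hours are needed.
4 works (last occupied hour: 11am): for example Onboarding in 10am; Standup in 10am; Planning in 8am; VendorCall in 9am; One-on-one in 11am; Roadmap in 9am; Triage in 11am; Kickoff in 8am.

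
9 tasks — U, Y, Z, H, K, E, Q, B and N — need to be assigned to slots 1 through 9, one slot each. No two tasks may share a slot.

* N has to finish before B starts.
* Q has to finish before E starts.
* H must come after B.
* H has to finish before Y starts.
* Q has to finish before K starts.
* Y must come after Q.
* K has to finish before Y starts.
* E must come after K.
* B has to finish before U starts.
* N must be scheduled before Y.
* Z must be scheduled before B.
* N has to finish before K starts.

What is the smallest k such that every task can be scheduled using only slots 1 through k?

The precedence chain requires at least 4 distinct slots.
With at most 1 per slot and 9 tasks, at least 9 slots are needed.
9 works (last occupied slot: 9): for example B -> 5, H -> 6, Z -> 4, N -> 2, K -> 3, Q -> 1, U -> 9, E -> 8, Y -> 7.

9 slots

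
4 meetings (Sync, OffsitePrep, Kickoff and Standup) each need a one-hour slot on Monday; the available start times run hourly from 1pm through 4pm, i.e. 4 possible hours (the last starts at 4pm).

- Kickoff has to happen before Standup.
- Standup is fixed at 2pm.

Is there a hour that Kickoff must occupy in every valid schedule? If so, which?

1pm

Downstream work caps Kickoff at 1pm.
So Kickoff is pinned to 1pm.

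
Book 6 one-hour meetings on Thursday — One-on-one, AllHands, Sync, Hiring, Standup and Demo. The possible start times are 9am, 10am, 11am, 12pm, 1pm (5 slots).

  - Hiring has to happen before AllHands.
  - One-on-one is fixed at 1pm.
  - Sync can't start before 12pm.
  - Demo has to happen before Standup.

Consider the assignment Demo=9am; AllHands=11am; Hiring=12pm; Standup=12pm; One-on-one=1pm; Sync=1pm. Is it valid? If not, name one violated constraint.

Demo has to happen before Standup — holds.
Hiring has to happen before AllHands — violated.
One-on-one is fixed at 1pm — holds.
Sync can't start before 12pm — holds.

No. Hiring has to happen before AllHands is not satisfied.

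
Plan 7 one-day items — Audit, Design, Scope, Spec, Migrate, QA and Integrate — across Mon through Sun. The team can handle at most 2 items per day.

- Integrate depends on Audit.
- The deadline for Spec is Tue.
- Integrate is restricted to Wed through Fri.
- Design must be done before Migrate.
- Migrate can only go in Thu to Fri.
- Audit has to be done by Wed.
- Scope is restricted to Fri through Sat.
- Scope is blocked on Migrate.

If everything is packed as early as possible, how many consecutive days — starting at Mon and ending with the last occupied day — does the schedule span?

5

The precedence chain requires at least 3 distinct days.
With at most 2 per day and 7 tasks, at least 4 days are needed.
Scope can't be placed before Fri — that is day 5 counting from Mon — so the schedule must run through at least 5 days.
5 works (last occupied day: Fri): for example Integrate in Wed, Design in Tue, Audit in Mon, QA in Tue, Scope in Fri, Migrate in Thu, Spec in Mon.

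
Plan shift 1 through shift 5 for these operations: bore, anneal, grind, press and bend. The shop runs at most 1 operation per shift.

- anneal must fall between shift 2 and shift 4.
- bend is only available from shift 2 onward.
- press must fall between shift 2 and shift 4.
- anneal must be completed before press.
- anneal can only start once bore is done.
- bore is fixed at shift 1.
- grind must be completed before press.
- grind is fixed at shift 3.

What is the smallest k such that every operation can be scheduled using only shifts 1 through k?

The precedence chain requires at least 3 distinct shifts.
With at most 1 per shift and 5 operations, at least 5 shifts are needed.
Propagating the time windows through the other constraints, press can't land before shift 4, so the schedule must run through at least shift 4.
5 works (last occupied shift: shift 5): for example bore -> shift 1; press -> shift 4; grind -> shift 3; bend -> shift 5; anneal -> shift 2.

5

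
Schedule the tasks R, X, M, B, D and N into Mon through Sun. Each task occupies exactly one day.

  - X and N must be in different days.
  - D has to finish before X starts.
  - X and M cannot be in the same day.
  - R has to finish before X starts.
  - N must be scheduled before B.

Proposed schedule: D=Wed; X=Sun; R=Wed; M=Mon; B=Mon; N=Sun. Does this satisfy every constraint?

Invalid. N must be scheduled before B.

D has to finish before X starts — holds.
R has to finish before X starts — holds.
N must be scheduled before B — violated.
X and N must be in different days — violated.
X and M cannot be in the same day — holds.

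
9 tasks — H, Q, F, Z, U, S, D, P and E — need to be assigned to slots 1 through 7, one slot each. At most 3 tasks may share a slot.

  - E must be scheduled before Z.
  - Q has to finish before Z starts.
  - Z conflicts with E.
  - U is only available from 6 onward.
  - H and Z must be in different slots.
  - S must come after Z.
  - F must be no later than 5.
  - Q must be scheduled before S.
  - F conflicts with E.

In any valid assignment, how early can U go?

6

U is available from 6.
U at 6 is achievable: Z=3, P=2, H=1, D=2, E=2, U=6, Q=1, S=4, F=1.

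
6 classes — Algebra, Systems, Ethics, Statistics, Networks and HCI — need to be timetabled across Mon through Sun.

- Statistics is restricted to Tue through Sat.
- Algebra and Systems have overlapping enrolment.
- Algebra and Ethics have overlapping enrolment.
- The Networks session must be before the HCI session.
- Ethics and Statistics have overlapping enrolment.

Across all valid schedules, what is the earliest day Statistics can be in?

Tue

Statistics is available from Tue; Statistics's own window allows nothing later than Sat.
Statistics at Tue is achievable: Systems in Tue; HCI in Tue; Algebra in Mon; Ethics in Wed; Networks in Mon; Statistics in Tue.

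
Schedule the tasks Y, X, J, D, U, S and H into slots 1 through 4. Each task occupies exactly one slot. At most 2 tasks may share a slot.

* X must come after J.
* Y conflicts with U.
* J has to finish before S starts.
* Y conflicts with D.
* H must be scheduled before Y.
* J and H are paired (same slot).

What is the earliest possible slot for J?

Downstream work caps J at 3.
J at 1 is achievable: J in 1; S in 3; U in 4; X in 2; H in 1; Y in 2; D in 3.

1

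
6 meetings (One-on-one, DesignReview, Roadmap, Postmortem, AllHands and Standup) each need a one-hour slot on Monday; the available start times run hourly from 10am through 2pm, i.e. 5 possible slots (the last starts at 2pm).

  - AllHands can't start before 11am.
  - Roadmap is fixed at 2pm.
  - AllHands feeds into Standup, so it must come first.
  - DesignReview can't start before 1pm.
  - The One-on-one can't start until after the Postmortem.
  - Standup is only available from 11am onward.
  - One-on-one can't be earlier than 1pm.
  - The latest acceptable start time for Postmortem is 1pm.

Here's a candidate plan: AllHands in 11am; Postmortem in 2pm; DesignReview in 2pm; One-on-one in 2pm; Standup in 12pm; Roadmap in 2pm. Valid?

AllHands feeds into Standup, so it must come first — holds.
The One-on-one can't start until after the Postmortem — violated.
Standup is only available from 11am onward — holds.
Roadmap is fixed at 2pm — holds.
One-on-one can't be earlier than 1pm — holds.
DesignReview can't start before 1pm — holds.
AllHands can't start before 11am — holds.
The latest acceptable start time for Postmortem is 1pm — violated.

No — it violates: The latest acceptable start time for Postmortem is 1pm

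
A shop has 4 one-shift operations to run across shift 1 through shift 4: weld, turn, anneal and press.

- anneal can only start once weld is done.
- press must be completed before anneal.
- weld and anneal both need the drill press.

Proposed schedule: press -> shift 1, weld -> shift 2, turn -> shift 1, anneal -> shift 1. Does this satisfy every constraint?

anneal can only start once weld is done — violated.
press must be completed before anneal — violated.
weld and anneal both need the drill press — holds.

No. anneal can only start once weld is done is not satisfied.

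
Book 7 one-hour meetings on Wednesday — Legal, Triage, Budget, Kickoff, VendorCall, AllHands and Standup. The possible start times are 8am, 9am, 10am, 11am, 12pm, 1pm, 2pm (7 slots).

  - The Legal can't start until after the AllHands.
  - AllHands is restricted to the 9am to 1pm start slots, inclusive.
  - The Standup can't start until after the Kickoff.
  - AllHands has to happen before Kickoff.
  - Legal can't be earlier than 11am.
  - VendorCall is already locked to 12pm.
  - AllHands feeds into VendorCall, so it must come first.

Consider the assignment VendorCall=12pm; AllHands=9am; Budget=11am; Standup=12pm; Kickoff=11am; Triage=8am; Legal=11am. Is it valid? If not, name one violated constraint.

Valid

The Legal can't start until after the AllHands — holds.
AllHands is restricted to the 9am to 1pm start slots, inclusive — holds.
AllHands has to happen before Kickoff — holds.
The Standup can't start until after the Kickoff — holds.
VendorCall is already locked to 12pm — holds.
Legal can't be earlier than 11am — holds.
AllHands feeds into VendorCall, so it must come first — holds.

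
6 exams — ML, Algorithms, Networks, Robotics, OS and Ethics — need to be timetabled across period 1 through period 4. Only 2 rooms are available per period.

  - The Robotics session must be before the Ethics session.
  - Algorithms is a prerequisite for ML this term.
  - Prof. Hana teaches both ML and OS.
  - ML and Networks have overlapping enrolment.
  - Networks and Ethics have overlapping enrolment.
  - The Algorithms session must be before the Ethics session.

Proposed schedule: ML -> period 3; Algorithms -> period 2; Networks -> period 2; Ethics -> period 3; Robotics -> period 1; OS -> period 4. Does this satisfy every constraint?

The Robotics session must be before the Ethics session — holds.
Only 2 rooms are available per period — holds.
ML and Networks have overlapping enrolment — holds.
The Algorithms session must be before the Ethics session — holds.
Networks and Ethics have overlapping enrolment — holds.
Prof. Hana teaches both ML and OS — holds.
Algorithms is a prerequisite for ML this term — holds.

Yes, all constraints hold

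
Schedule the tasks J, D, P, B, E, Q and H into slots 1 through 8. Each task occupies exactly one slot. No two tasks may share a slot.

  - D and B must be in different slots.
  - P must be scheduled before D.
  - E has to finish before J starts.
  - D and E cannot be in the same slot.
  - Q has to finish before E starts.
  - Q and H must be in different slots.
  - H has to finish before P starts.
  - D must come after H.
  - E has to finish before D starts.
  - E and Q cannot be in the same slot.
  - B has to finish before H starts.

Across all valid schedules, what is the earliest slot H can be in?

2

Precedence pushes H to at least 2; downstream work caps H at 6.
H at 2 is achievable: J=7, Q=3, P=5, B=1, H=2, E=4, D=6.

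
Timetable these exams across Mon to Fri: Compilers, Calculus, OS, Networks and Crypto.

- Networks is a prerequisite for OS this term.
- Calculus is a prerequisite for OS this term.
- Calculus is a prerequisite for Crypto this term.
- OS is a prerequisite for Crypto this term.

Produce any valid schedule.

Calculus -> Mon, OS -> Tue, Compilers -> Mon, Networks -> Mon, Crypto -> Wed

Checking: Networks(Mon) before OS(Tue); OS(Tue) before Crypto(Wed); Calculus(Mon) before Crypto(Wed); Calculus(Mon) before OS(Tue).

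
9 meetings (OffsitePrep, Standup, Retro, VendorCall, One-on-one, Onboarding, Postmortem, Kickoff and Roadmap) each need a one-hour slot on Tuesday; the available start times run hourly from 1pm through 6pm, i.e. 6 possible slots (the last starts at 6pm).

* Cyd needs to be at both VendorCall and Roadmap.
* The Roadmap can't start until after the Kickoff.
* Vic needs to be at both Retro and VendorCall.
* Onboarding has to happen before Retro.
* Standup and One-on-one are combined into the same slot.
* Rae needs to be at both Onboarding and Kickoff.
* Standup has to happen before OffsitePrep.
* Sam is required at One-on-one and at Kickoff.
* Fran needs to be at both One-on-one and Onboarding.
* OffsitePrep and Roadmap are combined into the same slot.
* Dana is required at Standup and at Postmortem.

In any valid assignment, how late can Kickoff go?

5pm

Downstream work caps Kickoff at 5pm.
Kickoff at 5pm is achievable: Roadmap in 6pm; VendorCall in 1pm; One-on-one in 1pm; Kickoff in 5pm; OffsitePrep in 6pm; Postmortem in 2pm; Onboarding in 2pm; Retro in 3pm; Standup in 1pm.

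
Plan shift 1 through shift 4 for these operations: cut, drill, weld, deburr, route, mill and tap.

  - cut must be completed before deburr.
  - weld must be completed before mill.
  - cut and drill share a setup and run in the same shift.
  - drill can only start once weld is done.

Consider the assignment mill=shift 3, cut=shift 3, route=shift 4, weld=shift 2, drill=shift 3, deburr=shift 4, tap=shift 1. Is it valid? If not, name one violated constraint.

weld must be completed before mill — holds.
drill can only start once weld is done — holds.
cut and drill share a setup and run in the same shift — holds.
cut must be completed before deburr — holds.

Valid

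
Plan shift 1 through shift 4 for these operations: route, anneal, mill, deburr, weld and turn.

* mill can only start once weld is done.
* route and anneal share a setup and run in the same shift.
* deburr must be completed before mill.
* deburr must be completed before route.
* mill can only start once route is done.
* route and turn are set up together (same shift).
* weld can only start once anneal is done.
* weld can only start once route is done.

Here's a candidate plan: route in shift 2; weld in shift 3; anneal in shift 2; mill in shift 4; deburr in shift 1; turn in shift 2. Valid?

weld can only start once route is done — holds.
mill can only start once weld is done — holds.
mill can only start once route is done — holds.
route and anneal share a setup and run in the same shift — holds.
deburr must be completed before mill — holds.
deburr must be completed before route — holds.
weld can only start once anneal is done — holds.
route and turn are set up together (same shift) — holds.

Yes, all constraints hold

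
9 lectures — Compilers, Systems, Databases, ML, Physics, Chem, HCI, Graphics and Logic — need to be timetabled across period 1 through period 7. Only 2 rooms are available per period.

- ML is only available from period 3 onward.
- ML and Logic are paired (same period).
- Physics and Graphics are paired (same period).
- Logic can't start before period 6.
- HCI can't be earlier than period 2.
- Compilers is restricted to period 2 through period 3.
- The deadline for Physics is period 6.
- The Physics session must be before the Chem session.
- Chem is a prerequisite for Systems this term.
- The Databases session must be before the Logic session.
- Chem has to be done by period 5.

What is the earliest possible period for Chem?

period 2

Precedence pushes Chem to at least period 2; Chem's own window allows nothing later than period 5.
Chem at period 2 is achievable: ML in period 6; Graphics in period 1; Systems in period 3; Chem in period 2; Compilers in period 2; Databases in period 4; Physics in period 1; Logic in period 6; HCI in period 3.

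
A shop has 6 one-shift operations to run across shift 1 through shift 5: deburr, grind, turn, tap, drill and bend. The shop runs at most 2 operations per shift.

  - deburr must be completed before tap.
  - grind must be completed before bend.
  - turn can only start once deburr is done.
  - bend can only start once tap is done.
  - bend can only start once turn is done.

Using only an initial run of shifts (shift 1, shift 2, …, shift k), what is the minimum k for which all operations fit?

3 shifts

The precedence chain requires at least 3 distinct shifts.
With at most 2 per shift and 6 operations, at least 3 shifts are needed.
3 works (last occupied shift: shift 3): for example tap=shift 2, deburr=shift 1, drill=shift 3, bend=shift 3, grind=shift 1, turn=shift 2.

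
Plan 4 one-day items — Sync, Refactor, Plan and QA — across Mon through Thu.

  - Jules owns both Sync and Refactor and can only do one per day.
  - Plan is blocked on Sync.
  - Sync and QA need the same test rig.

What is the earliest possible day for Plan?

Tue

Precedence pushes Plan to at least Tue.
Plan at Tue is achievable: Plan=Tue; QA=Tue; Sync=Mon; Refactor=Tue.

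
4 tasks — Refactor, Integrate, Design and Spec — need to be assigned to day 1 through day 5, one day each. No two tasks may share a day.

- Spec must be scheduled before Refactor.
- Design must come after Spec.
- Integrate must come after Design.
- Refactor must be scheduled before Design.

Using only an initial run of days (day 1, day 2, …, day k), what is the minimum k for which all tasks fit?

4

The precedence chain requires at least 4 distinct days.
With at most 1 per day and 4 tasks, at least 4 days are needed.
4 works (last occupied day: day 4): for example Integrate=day 4, Refactor=day 2, Spec=day 1, Design=day 3.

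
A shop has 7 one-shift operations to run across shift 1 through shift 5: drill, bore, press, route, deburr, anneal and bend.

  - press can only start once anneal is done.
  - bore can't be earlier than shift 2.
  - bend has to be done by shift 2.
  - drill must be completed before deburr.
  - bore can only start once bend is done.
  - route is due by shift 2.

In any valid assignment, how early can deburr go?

shift 2

Precedence pushes deburr to at least shift 2.
deburr at shift 2 is achievable: anneal in shift 1; press in shift 2; deburr in shift 2; route in shift 1; bore in shift 2; bend in shift 1; drill in shift 1.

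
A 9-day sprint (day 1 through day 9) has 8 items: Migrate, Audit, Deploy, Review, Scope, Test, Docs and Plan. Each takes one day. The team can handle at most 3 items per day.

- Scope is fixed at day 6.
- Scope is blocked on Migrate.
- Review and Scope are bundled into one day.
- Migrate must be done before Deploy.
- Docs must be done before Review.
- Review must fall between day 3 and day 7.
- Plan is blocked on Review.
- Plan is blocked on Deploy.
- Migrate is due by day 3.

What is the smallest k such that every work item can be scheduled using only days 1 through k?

The precedence chain requires at least 3 distinct days.
With at most 3 per day and 8 work items, at least 3 days are needed.
Propagating the time windows through the other constraints, Plan can't land before day 7, so the schedule must run through at least day 7.
7 works (last occupied day: day 7): for example Migrate -> day 1, Deploy -> day 2, Docs -> day 1, Test -> day 2, Plan -> day 7, Scope -> day 6, Review -> day 6, Audit -> day 1.

7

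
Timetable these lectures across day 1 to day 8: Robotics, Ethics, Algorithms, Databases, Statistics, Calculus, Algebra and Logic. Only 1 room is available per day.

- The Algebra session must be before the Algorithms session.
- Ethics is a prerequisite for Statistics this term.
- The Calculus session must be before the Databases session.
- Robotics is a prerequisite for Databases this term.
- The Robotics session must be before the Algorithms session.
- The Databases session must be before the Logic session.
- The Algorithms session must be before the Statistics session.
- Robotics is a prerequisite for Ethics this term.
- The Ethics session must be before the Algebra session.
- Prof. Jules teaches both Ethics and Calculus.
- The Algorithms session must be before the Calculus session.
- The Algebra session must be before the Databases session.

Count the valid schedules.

Enumerating: Robotics=day 1, Calculus=day 5, Databases=day 6, Algorithms=day 4, Ethics=day 2, Algebra=day 3, Logic=day 8, Statistics=day 7 | Statistics in day 8, Ethics in day 2, Robotics in day 1, Calculus in day 5, Algebra in day 3, Databases in day 6, Algorithms in day 4, Logic in day 7 | Robotics=day 1, Calculus=day 6, Logic=day 8, Algorithms=day 4, Algebra=day 3, Statistics=day 5, Databases=day 7, Ethics=day 2 | Algebra -> day 3, Algorithms -> day 4, Logic -> day 8, Ethics -> day 2, Databases -> day 7, Calculus -> day 5, Statistics -> day 6, Robotics -> day 1.

4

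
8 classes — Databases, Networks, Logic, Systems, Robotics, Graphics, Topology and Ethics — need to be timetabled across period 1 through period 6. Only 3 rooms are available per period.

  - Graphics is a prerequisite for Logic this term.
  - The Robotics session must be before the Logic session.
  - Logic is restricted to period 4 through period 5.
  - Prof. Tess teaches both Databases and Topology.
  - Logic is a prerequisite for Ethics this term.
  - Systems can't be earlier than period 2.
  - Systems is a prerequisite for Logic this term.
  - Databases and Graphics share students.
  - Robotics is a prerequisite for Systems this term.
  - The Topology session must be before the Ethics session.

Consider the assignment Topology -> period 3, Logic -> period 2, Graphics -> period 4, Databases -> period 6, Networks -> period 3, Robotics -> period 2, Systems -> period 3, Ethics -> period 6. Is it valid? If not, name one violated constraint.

Graphics is a prerequisite for Logic this term — violated.
Databases and Graphics share students — holds.
Logic is a prerequisite for Ethics this term — holds.
Systems is a prerequisite for Logic this term — violated.
Logic is restricted to period 4 through period 5 — violated.
Systems can't be earlier than period 2 — holds.
Robotics is a prerequisite for Systems this term — holds.
The Topology session must be before the Ethics session — holds.
Prof. Tess teaches both Databases and Topology — holds.
The Robotics session must be before the Logic session — violated.
Only 3 rooms are available per period — holds.

No — it violates: Graphics is a prerequisite for Logic this term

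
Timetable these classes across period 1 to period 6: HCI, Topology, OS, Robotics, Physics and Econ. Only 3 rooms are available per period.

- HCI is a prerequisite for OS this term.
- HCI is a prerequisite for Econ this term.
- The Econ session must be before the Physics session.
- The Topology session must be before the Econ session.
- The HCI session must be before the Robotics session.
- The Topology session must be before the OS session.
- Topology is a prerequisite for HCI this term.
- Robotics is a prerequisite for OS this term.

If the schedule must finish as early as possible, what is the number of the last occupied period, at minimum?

The precedence chain requires at least 4 distinct periods.
With at most 3 per period and 6 classes, at least 2 periods are needed.
4 works (last occupied period: period 4): for example HCI in period 2, Topology in period 1, Robotics in period 3, OS in period 4, Econ in period 3, Physics in period 4.

4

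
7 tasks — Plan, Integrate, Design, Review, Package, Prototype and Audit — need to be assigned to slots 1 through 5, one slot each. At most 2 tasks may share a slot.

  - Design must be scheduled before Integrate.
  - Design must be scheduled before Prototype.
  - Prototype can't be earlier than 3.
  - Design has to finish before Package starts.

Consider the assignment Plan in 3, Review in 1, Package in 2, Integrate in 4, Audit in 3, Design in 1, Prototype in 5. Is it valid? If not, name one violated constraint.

Design must be scheduled before Prototype — holds.
Design has to finish before Package starts — holds.
Design must be scheduled before Integrate — holds.
At most 2 tasks may share a slot — holds.
Prototype can't be earlier than 3 — holds.

Yes, all constraints hold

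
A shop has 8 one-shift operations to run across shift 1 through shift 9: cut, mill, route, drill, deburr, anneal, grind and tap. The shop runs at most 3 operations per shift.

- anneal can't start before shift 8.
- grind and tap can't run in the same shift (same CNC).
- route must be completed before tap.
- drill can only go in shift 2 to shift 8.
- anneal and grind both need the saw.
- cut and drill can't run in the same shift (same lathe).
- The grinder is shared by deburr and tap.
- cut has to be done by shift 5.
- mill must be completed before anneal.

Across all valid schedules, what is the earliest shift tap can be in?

shift 2

Precedence pushes tap to at least shift 2.
tap at shift 2 is achievable: grind -> shift 3, mill -> shift 1, route -> shift 1, tap -> shift 2, cut -> shift 1, drill -> shift 2, anneal -> shift 8, deburr -> shift 3.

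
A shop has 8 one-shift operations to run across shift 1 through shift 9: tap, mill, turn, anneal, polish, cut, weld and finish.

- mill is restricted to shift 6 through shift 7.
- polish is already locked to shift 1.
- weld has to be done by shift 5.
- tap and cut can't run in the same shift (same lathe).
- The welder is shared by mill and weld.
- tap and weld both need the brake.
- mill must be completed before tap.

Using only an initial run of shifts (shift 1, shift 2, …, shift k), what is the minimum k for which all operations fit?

7

The precedence chain requires at least 2 distinct shifts.
Propagating the time windows through the other constraints, tap can't land before shift 7, so the schedule must run through at least shift 7.
7 works (last occupied shift: shift 7): for example anneal in shift 1; mill in shift 6; weld in shift 1; turn in shift 1; cut in shift 1; finish in shift 1; tap in shift 7; polish in shift 1.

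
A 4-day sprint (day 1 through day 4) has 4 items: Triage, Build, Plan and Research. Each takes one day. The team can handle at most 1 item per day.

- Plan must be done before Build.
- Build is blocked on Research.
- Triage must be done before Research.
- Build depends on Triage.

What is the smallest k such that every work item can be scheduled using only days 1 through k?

The precedence chain requires at least 3 distinct days.
With at most 1 per day and 4 work items, at least 4 days are needed.
4 works (last occupied day: day 4): for example Plan -> day 3, Research -> day 2, Build -> day 4, Triage -> day 1.

4 days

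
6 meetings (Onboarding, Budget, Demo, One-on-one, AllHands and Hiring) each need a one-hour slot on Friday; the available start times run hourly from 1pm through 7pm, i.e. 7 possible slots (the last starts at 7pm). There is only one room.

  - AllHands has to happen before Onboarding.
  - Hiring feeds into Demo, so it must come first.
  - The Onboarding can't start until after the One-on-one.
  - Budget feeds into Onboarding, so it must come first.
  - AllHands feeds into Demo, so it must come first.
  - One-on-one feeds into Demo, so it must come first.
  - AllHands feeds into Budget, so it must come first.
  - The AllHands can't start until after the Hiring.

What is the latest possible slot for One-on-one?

5pm

Downstream work caps One-on-one at 6pm.
One-on-one at 5pm is achievable: Budget in 3pm; AllHands in 2pm; One-on-one in 5pm; Demo in 7pm; Onboarding in 6pm; Hiring in 1pm.
Nothing later works — the capacity limit rule out every slot after 5pm.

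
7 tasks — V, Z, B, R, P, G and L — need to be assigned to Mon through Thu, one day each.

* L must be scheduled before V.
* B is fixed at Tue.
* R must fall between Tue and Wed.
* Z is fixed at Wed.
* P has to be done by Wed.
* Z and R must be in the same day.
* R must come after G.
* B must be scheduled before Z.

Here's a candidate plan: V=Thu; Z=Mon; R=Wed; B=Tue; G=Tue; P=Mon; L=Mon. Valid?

No. Z is fixed at Wed is not satisfied.

L must be scheduled before V — holds.
Z is fixed at Wed — violated.
B is fixed at Tue — holds.
R must come after G — holds.
Z and R must be in the same day — violated.
P has to be done by Wed — holds.
R must fall between Tue and Wed — holds.
B must be scheduled before Z — violated.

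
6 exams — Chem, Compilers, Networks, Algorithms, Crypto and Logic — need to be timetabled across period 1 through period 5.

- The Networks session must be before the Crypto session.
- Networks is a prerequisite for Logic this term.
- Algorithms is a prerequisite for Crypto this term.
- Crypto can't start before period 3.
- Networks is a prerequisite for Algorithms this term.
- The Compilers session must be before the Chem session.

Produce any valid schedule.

Networks in period 1, Crypto in period 3, Compilers in period 1, Algorithms in period 2, Chem in period 2, Logic in period 2

Checking: Networks(period 1) before Algorithms(period 2); Networks(period 1) before Crypto(period 3); Compilers(period 1) before Chem(period 2); Networks(period 1) before Logic(period 2); Algorithms(period 2) before Crypto(period 3); Crypto=period 3 in [period 3,period 5].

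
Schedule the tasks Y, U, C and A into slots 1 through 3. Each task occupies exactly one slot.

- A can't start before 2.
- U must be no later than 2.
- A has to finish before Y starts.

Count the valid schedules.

Splitting on U: it can be 1 (3), 2 (3). Listing each branch's schedules as (Y, C, A):
U=1: (3,1,2) (3,2,2) (3,3,2) — 3.
U=2: (3,1,2) (3,2,2) (3,3,2) — 3.
Summing: 3 + 3 = 6.

6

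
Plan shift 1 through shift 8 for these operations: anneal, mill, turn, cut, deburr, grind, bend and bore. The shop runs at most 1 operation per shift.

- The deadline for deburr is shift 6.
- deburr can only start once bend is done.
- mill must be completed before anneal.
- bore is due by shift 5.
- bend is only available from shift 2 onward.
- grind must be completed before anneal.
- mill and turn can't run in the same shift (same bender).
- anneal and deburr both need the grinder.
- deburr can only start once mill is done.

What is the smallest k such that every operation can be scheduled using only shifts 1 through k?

8

The precedence chain requires at least 2 distinct shifts.
With at most 1 per shift and 8 operations, at least 8 shifts are needed.
Propagating the time windows through the other constraints, deburr can't land before shift 3, so the schedule must run through at least shift 3.
8 works (last occupied shift: shift 8): for example bore -> shift 1; cut -> shift 8; bend -> shift 2; mill -> shift 3; turn -> shift 7; anneal -> shift 6; grind -> shift 5; deburr -> shift 4.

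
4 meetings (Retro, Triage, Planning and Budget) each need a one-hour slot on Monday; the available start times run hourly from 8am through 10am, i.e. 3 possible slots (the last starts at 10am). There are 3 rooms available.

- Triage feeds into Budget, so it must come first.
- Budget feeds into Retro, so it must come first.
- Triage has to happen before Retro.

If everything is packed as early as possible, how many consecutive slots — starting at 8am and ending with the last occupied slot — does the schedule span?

3

The precedence chain requires at least 3 distinct slots.
With at most 3 per slot and 4 meetings, at least 2 slots are needed.
3 works (last occupied slot: 10am): for example Budget -> 9am; Planning -> 8am; Triage -> 8am; Retro -> 10am.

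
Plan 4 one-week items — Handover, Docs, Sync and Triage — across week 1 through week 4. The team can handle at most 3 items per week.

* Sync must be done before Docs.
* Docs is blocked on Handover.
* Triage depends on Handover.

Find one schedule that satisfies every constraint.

Triage -> week 2, Handover -> week 1, Sync -> week 1, Docs -> week 2

Checking: Handover(week 1) before Triage(week 2); Handover(week 1) before Docs(week 2); Sync(week 1) before Docs(week 2); max 2 per week (cap 3).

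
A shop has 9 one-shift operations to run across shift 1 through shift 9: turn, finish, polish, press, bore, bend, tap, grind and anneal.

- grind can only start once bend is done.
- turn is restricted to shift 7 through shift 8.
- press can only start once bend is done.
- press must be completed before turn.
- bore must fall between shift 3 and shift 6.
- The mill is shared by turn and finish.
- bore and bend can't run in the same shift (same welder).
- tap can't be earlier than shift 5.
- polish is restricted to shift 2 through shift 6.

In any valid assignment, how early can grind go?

shift 2

Precedence pushes grind to at least shift 2.
grind at shift 2 is achievable: bore in shift 3, press in shift 2, grind in shift 2, bend in shift 1, turn in shift 7, finish in shift 1, tap in shift 5, polish in shift 2, anneal in shift 1.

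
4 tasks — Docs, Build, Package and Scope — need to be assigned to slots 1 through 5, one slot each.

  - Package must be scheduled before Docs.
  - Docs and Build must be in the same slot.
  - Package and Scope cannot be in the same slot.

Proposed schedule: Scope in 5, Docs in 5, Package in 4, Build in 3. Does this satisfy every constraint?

Package and Scope cannot be in the same slot — holds.
Package must be scheduled before Docs — holds.
Docs and Build must be in the same slot — violated.

No — it violates: Docs and Build must be in the same slot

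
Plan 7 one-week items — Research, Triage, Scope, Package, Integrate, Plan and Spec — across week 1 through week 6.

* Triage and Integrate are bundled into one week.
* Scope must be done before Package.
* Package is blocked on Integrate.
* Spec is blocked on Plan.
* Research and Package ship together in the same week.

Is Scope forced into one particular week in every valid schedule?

No

Scope can be week 1 (e.g. Triage=week 1; Integrate=week 1; Scope=week 1; Spec=week 2; Research=week 2; Plan=week 1; Package=week 2) or week 2 (e.g. Integrate=week 1; Scope=week 2; Triage=week 1; Package=week 3; Research=week 3; Plan=week 1; Spec=week 2).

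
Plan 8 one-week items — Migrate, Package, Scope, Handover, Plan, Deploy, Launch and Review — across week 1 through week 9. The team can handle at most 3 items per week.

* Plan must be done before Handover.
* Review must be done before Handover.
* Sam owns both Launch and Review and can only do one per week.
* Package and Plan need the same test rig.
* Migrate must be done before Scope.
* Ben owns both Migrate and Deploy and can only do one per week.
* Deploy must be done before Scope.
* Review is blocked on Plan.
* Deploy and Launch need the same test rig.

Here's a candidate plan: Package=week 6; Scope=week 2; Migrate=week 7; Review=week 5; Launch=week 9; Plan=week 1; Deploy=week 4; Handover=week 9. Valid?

No — it violates: Migrate must be done before Scope

Plan must be done before Handover — holds.
Review is blocked on Plan — holds.
Deploy and Launch need the same test rig — holds.
Review must be done before Handover — holds.
Deploy must be done before Scope — violated.
Package and Plan need the same test rig — holds.
Sam owns both Launch and Review and can only do one per week — holds.
The team can handle at most 3 items per week — holds.
Migrate must be done before Scope — violated.
Ben owns both Migrate and Deploy and can only do one per week — holds.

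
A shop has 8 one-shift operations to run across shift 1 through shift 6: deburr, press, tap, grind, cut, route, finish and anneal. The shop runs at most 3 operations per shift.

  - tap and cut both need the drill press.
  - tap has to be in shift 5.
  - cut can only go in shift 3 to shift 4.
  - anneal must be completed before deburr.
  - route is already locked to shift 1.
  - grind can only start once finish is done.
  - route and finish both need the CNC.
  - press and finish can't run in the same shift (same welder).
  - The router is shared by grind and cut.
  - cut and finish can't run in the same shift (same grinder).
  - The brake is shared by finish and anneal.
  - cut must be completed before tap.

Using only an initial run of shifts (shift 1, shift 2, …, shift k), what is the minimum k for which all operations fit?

5 shifts

The precedence chain requires at least 2 distinct shifts.
With at most 3 per shift and 8 operations, at least 3 shifts are needed.
tap can't be placed before shift 5, so the schedule must run through at least shift 5.
5 works (last occupied shift: shift 5): for example tap in shift 5, finish in shift 2, cut in shift 3, route in shift 1, deburr in shift 2, anneal in shift 1, grind in shift 4, press in shift 1.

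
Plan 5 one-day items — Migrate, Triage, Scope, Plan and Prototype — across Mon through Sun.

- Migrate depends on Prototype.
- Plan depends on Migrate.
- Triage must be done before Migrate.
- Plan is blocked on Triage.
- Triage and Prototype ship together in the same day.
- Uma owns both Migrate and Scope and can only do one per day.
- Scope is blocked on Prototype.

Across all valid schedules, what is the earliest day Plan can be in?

Precedence pushes Plan to at least Wed.
Plan at Wed is achievable: Prototype in Mon, Migrate in Tue, Scope in Wed, Plan in Wed, Triage in Mon.

Wed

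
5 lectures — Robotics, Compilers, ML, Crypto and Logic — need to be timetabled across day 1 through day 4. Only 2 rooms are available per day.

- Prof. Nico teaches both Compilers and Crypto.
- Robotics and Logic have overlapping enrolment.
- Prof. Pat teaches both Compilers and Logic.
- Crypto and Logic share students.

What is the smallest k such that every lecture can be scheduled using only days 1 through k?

3 days

With at most 2 per day and 5 lectures, at least 3 days are needed.
3 works (last occupied day: day 3): for example Logic=day 3, Compilers=day 1, Robotics=day 1, Crypto=day 2, ML=day 2.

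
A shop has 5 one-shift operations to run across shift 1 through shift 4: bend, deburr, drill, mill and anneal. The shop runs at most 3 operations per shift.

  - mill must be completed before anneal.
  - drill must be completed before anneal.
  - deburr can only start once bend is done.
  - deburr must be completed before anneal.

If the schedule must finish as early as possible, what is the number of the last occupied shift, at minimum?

shift 3

The precedence chain requires at least 3 distinct shifts.
With at most 3 per shift and 5 operations, at least 2 shifts are needed.
3 works (last occupied shift: shift 3): for example mill=shift 1; deburr=shift 2; anneal=shift 3; bend=shift 1; drill=shift 1.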